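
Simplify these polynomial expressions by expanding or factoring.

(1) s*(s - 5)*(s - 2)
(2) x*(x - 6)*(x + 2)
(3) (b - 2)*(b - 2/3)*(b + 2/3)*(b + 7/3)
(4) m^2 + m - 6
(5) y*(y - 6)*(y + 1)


(1) = s^3 - 7*s^2 + 10*s
(2) = x^3 - 4*x^2 - 12*x
(3) = b^4 + b^3/3 - 46*b^2/9 - 4*b/27 + 56/27
(4) = (m - 2)*(m + 3)
(5) = y^3 - 5*y^2 - 6*y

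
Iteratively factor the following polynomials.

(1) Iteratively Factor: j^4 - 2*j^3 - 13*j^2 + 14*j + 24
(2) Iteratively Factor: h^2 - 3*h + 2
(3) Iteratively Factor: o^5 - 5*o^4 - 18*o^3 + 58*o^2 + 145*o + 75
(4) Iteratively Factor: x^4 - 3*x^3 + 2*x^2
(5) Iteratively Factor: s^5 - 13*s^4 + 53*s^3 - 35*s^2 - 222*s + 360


(1) = (j - 2)*(j^3 - 13*j - 12) = (j - 2)*(j + 3)*(j^2 - 3*j - 4) = (j - 4)*(j - 2)*(j + 3)*(j + 1)
(2) = (h - 2)*(h - 1)
(3) = (o - 5)*(o^4 - 18*o^2 - 32*o - 15) = (o - 5)*(o + 1)*(o^3 - o^2 - 17*o - 15) = (o - 5)*(o + 1)^2*(o^2 - 2*o - 15) = (o - 5)^2*(o + 1)^2*(o + 3)
(4) = (x)*(x^3 - 3*x^2 + 2*x) = x^2*(x^2 - 3*x + 2) = x^2*(x - 2)*(x - 1)
(5) = (s - 3)*(s^4 - 10*s^3 + 23*s^2 + 34*s - 120) = (s - 3)^2*(s^3 - 7*s^2 + 2*s + 40) = (s - 4)*(s - 3)^2*(s^2 - 3*s - 10) = (s - 4)*(s - 3)^2*(s + 2)*(s - 5)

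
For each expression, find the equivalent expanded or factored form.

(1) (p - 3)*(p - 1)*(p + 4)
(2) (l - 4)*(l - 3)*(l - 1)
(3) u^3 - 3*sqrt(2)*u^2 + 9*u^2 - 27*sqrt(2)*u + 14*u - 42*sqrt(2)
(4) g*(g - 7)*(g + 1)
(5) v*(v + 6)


(1) = p^3 - 13*p + 12
(2) = l^3 - 8*l^2 + 19*l - 12
(3) = (u + 2)*(u + 7)*(u - 3*sqrt(2))
(4) = g^3 - 6*g^2 - 7*g
(5) = v^2 + 6*v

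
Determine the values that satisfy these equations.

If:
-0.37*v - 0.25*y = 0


Then:
v = -0.675675675675676*y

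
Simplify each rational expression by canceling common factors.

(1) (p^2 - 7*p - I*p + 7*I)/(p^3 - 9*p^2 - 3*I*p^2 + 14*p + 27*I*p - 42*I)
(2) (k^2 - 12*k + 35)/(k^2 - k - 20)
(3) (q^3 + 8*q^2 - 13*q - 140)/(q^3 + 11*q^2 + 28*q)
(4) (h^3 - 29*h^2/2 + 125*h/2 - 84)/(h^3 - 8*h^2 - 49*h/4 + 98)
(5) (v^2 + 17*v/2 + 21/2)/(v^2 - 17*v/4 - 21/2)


(1) = (p - I)/(p^2 + p*(-2 - 3*I) + 6*I)
(2) = (k - 7)/(k + 4)
(3) = (q^2 + q - 20)/(q^2 + 4*q)
(4) = (2*h - 6)/(2*h + 7)
(5) = (4*v^2 + 34*v + 42)/(4*v^2 - 17*v - 42)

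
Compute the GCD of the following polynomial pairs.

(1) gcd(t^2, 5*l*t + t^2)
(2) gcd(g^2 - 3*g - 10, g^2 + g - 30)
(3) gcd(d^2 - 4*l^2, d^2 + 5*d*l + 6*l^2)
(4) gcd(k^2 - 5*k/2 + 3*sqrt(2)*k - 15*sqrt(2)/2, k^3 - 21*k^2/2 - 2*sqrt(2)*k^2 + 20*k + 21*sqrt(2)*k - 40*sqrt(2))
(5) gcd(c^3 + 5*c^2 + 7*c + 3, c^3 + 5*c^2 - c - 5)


(1) = gcd(t^2, t*(5*l + t)) = t
(2) = g - 5
(3) = gcd((d - 2*l)*(d + 2*l), (d + 2*l)*(d + 3*l)) = d + 2*l
(4) = gcd((k - 5/2)*(k + 3*sqrt(2)), (k - 8)*(k - 5/2)*(k - 2*sqrt(2))) = k - 5/2
(5) = c + 1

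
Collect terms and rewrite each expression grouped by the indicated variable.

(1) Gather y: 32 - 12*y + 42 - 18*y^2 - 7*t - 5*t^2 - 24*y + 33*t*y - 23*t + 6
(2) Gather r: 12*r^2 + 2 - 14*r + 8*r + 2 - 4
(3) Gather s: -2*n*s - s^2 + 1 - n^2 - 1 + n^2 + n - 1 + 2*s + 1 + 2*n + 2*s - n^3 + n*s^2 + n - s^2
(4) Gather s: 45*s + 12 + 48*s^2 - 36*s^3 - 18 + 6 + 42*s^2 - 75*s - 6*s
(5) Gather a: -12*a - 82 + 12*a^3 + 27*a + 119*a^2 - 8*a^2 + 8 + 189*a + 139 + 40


(1) = -5*t^2 - 30*t - 18*y^2 + y*(33*t - 36) + 80
(2) = 12*r^2 - 6*r
(3) = -n^3 + 4*n + s^2*(n - 2) + s*(4 - 2*n)
(4) = -36*s^3 + 90*s^2 - 36*s
(5) = 12*a^3 + 111*a^2 + 204*a + 105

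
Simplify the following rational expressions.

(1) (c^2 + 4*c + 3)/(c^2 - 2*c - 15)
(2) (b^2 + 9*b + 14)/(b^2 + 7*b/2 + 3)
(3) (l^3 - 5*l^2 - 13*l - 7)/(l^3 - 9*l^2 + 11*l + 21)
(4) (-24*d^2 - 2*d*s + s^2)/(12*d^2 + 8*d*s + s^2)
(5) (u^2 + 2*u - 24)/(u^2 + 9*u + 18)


(1) = (c + 1)/(c - 5)
(2) = (2*b + 14)/(2*b + 3)
(3) = (l + 1)/(l - 3)
(4) = (-24*d^2 - 2*d*s + s^2)/(12*d^2 + 8*d*s + s^2)
(5) = (u - 4)/(u + 3)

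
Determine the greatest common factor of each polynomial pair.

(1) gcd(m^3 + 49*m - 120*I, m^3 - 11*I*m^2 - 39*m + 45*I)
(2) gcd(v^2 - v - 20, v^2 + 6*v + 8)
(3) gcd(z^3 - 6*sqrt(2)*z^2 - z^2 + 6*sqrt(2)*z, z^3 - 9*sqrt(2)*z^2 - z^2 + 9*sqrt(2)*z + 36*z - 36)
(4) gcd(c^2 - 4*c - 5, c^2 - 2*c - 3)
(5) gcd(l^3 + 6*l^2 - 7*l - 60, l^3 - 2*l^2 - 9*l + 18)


(1) = gcd((m - 5*I)*(m - 3*I)*(m + 8*I), (m - 5*I)*(m - 3*I)^2) = m^2 - 8*I*m - 15
(2) = gcd((v - 5)*(v + 4), (v + 2)*(v + 4)) = v + 4
(3) = gcd(z*(z - 1)*(z - 6*sqrt(2)), (z - 1)*(z - 6*sqrt(2))*(z - 3*sqrt(2))) = z^2 + z*(-6*sqrt(2) - 1) + 6*sqrt(2)
(4) = c + 1
(5) = l - 3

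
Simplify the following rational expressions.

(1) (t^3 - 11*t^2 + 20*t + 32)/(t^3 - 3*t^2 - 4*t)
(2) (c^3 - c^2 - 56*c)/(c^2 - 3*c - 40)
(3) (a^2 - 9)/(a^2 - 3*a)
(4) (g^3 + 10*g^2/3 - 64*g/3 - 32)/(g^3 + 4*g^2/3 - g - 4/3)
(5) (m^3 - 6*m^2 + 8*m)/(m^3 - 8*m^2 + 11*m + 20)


(1) = (t - 8)/t
(2) = (c^2 + 7*c)/(c + 5)
(3) = (a + 3)/a
(4) = (g^2 + 2*g - 24)/(g^2 - 1)
(5) = (m^2 - 2*m)/(m^2 - 4*m - 5)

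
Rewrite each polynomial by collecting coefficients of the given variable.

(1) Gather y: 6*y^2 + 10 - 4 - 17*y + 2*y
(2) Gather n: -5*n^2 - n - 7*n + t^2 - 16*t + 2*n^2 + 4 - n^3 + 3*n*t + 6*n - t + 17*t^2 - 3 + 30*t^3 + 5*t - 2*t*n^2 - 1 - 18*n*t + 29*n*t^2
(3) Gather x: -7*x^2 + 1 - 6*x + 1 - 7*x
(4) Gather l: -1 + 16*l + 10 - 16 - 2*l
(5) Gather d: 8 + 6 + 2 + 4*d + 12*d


(1) = 6*y^2 - 15*y + 6
(2) = -n^3 + n^2*(-2*t - 3) + n*(29*t^2 - 15*t - 2) + 30*t^3 + 18*t^2 - 12*t
(3) = -7*x^2 - 13*x + 2
(4) = 14*l - 7
(5) = 16*d + 16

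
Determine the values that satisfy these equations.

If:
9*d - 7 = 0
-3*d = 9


Then:
No Solution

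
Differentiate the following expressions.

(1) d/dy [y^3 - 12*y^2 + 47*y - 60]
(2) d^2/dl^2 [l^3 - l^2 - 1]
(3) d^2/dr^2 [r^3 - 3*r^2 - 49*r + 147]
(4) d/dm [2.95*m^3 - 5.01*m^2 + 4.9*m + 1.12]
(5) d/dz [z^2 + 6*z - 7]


(1) = 3*y^2 - 24*y + 47
(2) = 6*l - 2
(3) = 6*r - 6
(4) = 8.85*m^2 - 10.02*m + 4.9
(5) = 2*z + 6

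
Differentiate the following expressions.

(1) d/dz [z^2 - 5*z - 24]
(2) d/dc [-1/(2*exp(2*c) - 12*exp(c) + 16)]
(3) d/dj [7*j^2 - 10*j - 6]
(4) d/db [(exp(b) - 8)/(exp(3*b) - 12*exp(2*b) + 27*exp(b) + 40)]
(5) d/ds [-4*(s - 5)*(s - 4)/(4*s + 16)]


(1) = 2*z - 5
(2) = (exp(c) - 3)*exp(c)/(exp(2*c) - 6*exp(c) + 8)^2
(3) = 14*j - 10
(4) = 2*(2 - exp(b))*exp(b)/(exp(4*b) - 8*exp(3*b) + 6*exp(2*b) + 40*exp(b) + 25)
(5) = (-s^2 - 8*s + 56)/(s^2 + 8*s + 16)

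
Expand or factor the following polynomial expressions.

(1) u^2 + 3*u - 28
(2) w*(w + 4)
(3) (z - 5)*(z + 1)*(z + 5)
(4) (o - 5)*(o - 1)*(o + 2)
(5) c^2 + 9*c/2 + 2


(1) = (u - 4)*(u + 7)
(2) = w^2 + 4*w
(3) = z^3 + z^2 - 25*z - 25
(4) = o^3 - 4*o^2 - 7*o + 10
(5) = (c + 1/2)*(c + 4)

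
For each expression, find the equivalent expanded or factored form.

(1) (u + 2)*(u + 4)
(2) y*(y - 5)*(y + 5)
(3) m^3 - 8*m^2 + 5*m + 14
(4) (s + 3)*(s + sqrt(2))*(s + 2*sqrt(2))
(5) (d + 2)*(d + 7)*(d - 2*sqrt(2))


(1) = u^2 + 6*u + 8
(2) = y^3 - 25*y
(3) = (m - 7)*(m - 2)*(m + 1)
(4) = s^3 + 3*s^2 + 3*sqrt(2)*s^2 + 4*s + 9*sqrt(2)*s + 12
(5) = d^3 - 2*sqrt(2)*d^2 + 9*d^2 - 18*sqrt(2)*d + 14*d - 28*sqrt(2)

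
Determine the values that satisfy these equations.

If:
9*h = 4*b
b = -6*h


Then:
b = 0
h = 0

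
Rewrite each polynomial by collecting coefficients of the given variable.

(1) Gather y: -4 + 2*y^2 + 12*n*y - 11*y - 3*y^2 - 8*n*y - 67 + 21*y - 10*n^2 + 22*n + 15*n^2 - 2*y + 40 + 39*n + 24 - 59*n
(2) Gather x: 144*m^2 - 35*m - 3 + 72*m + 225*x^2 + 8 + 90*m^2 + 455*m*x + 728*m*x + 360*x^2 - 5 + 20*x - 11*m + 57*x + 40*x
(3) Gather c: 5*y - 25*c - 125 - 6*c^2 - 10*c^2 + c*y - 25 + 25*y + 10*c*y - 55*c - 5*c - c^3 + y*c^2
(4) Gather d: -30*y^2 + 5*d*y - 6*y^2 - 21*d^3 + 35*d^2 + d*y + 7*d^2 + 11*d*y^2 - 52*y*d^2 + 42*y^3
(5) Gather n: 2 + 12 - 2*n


(1) = 5*n^2 + 2*n - y^2 + y*(4*n + 8) - 7
(2) = 234*m^2 + 26*m + 585*x^2 + x*(1183*m + 117)
(3) = -c^3 + c^2*(y - 16) + c*(11*y - 85) + 30*y - 150
(4) = -21*d^3 + d^2*(42 - 52*y) + d*(11*y^2 + 6*y) + 42*y^3 - 36*y^2
(5) = 14 - 2*n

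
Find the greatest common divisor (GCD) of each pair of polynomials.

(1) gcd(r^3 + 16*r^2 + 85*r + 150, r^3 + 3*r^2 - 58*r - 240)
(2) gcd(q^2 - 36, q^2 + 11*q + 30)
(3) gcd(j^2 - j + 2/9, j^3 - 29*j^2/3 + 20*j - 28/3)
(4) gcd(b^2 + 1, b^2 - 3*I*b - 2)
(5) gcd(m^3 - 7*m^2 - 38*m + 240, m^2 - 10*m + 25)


(1) = gcd((r + 5)^2*(r + 6), (r - 8)*(r + 5)*(r + 6)) = r^2 + 11*r + 30
(2) = q + 6
(3) = j - 2/3
(4) = b - I
(5) = gcd((m - 8)*(m - 5)*(m + 6), (m - 5)^2) = m - 5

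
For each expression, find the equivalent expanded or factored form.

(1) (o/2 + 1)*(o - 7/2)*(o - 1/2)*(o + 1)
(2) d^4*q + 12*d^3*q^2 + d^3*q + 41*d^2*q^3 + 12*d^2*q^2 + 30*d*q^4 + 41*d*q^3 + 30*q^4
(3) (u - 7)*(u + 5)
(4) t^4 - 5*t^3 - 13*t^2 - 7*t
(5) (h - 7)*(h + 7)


(1) = o^4/2 - o^3/2 - 33*o^2/8 - 11*o/8 + 7/4
(2) = (d + q)*(d + 5*q)*(d + 6*q)*(d*q + q)
(3) = u^2 - 2*u - 35
(4) = t*(t - 7)*(t + 1)^2
(5) = h^2 - 49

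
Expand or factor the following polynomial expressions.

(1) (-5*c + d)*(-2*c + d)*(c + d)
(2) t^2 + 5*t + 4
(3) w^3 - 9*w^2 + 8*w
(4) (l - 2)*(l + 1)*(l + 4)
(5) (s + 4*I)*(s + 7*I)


(1) = 10*c^3 + 3*c^2*d - 6*c*d^2 + d^3
(2) = (t + 1)*(t + 4)
(3) = w*(w - 8)*(w - 1)
(4) = l^3 + 3*l^2 - 6*l - 8
(5) = s^2 + 11*I*s - 28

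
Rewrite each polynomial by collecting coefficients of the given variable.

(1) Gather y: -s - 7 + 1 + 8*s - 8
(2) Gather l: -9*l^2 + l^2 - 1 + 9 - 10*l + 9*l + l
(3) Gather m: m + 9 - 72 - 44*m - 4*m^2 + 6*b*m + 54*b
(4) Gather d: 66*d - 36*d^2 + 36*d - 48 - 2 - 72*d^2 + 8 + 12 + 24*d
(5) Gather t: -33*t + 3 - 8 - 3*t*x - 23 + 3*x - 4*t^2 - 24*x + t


(1) = 7*s - 14
(2) = 8 - 8*l^2
(3) = 54*b - 4*m^2 + m*(6*b - 43) - 63
(4) = -108*d^2 + 126*d - 30
(5) = -4*t^2 + t*(-3*x - 32) - 21*x - 28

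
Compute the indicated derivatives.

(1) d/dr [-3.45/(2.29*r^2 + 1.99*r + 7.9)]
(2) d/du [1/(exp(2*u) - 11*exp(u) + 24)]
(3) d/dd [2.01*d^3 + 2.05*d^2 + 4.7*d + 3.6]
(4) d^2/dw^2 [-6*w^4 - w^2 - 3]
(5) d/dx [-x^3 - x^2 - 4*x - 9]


(1) = (15.801*r + 6.8655)/(2.29*r^2 + 1.99*r + 7.9)^2
(2) = (11 - 2*exp(u))*exp(u)/(exp(2*u) - 11*exp(u) + 24)^2
(3) = 6.03*d^2 + 4.1*d + 4.7
(4) = -72*w^2 - 2
(5) = -3*x^2 - 2*x - 4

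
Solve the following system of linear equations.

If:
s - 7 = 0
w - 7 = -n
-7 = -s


Then:
n = 7 - w
s = 7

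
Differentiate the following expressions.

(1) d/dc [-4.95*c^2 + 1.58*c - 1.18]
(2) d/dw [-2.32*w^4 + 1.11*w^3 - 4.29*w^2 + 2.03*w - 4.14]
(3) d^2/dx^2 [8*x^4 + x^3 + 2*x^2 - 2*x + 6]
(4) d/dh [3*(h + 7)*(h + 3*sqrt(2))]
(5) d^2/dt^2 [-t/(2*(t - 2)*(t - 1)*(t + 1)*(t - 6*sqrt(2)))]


(1) = 1.58 - 9.9*c
(2) = -9.28*w^3 + 3.33*w^2 - 8.58*w + 2.03
(3) = 96*x^2 + 6*x + 4
(4) = 6*h + 9*sqrt(2) + 21
(5) = (-6*t^7 + 16*t^6 + 48*sqrt(2)*t^6 - 225*t^5 - 108*sqrt(2)*t^5 + 72*sqrt(2)*t^4 + 432*t^4 - 365*t^3 - 120*sqrt(2)*t^3 + 144*sqrt(2)*t^2 + 864*t^2 - 864*t + 36*sqrt(2)*t - 144 - 24*sqrt(2))/(t^12 - 18*sqrt(2)*t^11 - 6*t^11 + 108*sqrt(2)*t^10 + 225*t^10 - 1286*t^9 - 594*sqrt(2)*t^9 + 1911*t^8 + 2412*sqrt(2)*t^8 - 3294*sqrt(2)*t^7 + 2166*t^7 - 7093*t^6 - 4428*sqrt(2)*t^6 + 1278*t^5 + 13626*sqrt(2)*t^5 - 2268*sqrt(2)*t^4 + 7548*t^4 - 14904*sqrt(2)*t^3 - 3880*t^3 - 2592*t^2 + 7632*sqrt(2)*t^2 + 1728*t + 5184*sqrt(2)*t - 3456*sqrt(2))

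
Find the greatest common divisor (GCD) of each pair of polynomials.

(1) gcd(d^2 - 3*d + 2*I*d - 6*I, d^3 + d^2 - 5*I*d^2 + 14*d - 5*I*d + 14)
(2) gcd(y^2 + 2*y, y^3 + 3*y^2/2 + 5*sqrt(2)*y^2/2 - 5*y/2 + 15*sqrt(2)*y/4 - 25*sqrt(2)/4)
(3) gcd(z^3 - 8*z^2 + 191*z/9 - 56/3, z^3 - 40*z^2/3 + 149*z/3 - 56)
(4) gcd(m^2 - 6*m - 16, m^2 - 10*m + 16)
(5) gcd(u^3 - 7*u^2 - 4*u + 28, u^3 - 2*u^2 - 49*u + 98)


(1) = d + 2*I
(2) = 1
(3) = z^2 - 16*z/3 + 7
(4) = gcd((m - 8)*(m + 2), (m - 8)*(m - 2)) = m - 8
(5) = gcd((u - 7)*(u - 2)*(u + 2), (u - 7)*(u - 2)*(u + 7)) = u^2 - 9*u + 14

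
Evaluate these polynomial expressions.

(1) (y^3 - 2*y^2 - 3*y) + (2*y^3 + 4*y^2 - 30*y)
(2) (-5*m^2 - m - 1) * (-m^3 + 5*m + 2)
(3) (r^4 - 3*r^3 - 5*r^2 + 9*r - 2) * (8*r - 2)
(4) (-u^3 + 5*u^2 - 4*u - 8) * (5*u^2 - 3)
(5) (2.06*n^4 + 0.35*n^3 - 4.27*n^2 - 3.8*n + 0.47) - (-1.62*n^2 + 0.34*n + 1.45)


(1) = 3*y^3 + 2*y^2 - 33*y
(2) = 5*m^5 + m^4 - 24*m^3 - 15*m^2 - 7*m - 2
(3) = 8*r^5 - 26*r^4 - 34*r^3 + 82*r^2 - 34*r + 4
(4) = -5*u^5 + 25*u^4 - 17*u^3 - 55*u^2 + 12*u + 24
(5) = 2.06*n^4 + 0.35*n^3 - 2.65*n^2 - 4.14*n - 0.98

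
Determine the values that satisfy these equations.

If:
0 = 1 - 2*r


Then:
r = 1/2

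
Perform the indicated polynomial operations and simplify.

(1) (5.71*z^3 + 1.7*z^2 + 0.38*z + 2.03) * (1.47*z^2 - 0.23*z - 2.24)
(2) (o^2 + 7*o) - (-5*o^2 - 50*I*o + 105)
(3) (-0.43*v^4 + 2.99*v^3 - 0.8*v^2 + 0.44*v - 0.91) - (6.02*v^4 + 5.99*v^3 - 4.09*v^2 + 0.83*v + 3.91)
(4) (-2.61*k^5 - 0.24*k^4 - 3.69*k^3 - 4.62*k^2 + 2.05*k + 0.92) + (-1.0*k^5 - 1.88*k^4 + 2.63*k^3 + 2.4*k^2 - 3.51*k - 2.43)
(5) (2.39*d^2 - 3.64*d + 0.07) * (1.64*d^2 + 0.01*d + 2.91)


(1) = 8.3937*z^5 + 1.1857*z^4 - 12.6228*z^3 - 0.9113*z^2 - 1.3181*z - 4.5472
(2) = 6*o^2 + 7*o + 50*I*o - 105
(3) = -6.45*v^4 - 3.0*v^3 + 3.29*v^2 - 0.39*v - 4.82
(4) = -3.61*k^5 - 2.12*k^4 - 1.06*k^3 - 2.22*k^2 - 1.46*k - 1.51
(5) = 3.9196*d^4 - 5.9457*d^3 + 7.0333*d^2 - 10.5917*d + 0.2037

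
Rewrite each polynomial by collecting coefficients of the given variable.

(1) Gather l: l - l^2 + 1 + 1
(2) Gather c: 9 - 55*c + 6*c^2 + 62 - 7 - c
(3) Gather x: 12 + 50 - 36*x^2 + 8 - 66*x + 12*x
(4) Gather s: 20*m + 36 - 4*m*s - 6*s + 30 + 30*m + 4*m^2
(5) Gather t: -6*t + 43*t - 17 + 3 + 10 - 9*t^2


(1) = -l^2 + l + 2
(2) = 6*c^2 - 56*c + 64
(3) = -36*x^2 - 54*x + 70
(4) = 4*m^2 + 50*m + s*(-4*m - 6) + 66
(5) = -9*t^2 + 37*t - 4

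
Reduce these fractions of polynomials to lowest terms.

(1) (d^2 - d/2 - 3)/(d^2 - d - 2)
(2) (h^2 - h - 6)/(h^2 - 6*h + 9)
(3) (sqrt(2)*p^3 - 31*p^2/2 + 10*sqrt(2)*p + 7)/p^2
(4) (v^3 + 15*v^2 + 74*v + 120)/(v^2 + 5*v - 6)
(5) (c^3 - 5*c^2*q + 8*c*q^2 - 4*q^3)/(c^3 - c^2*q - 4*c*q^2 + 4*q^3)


(1) = (2*d + 3)/(2*d + 2)
(2) = (h + 2)/(h - 3)
(3) = (2*sqrt(2)*p^3 - 31*p^2 + 20*sqrt(2)*p + 14)/(2*p^2)
(4) = (v^2 + 9*v + 20)/(v - 1)
(5) = (c - 2*q)/(c + 2*q)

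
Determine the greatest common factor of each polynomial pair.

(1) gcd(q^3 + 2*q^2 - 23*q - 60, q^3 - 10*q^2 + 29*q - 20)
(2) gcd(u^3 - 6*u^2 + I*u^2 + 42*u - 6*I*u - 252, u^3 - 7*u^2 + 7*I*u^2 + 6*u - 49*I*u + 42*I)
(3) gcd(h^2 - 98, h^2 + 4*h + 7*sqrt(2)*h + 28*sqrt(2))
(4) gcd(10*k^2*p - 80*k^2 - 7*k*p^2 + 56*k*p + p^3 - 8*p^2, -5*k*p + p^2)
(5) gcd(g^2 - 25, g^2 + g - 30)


(1) = q - 5
(2) = u^2 + u*(-6 + 7*I) - 42*I
(3) = gcd((h - 7*sqrt(2))*(h + 7*sqrt(2)), (h + 4)*(h + 7*sqrt(2))) = h + 7*sqrt(2)
(4) = gcd((-5*k + p)*(-2*k + p)*(p - 8), p*(-5*k + p)) = -5*k + p
(5) = g - 5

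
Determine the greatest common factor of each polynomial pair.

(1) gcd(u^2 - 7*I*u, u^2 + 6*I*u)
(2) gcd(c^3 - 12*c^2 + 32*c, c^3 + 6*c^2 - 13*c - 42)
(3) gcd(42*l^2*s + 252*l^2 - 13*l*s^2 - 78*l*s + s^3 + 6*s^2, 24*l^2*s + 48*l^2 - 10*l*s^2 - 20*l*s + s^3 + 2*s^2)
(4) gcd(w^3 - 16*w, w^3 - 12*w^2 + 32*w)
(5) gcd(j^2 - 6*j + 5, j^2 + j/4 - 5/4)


(1) = u
(2) = gcd(c*(c - 8)*(c - 4), (c - 3)*(c + 2)*(c + 7)) = 1
(3) = gcd((-7*l + s)*(-6*l + s)*(s + 6), (-6*l + s)*(-4*l + s)*(s + 2)) = -6*l + s
(4) = w^2 - 4*w
(5) = j - 1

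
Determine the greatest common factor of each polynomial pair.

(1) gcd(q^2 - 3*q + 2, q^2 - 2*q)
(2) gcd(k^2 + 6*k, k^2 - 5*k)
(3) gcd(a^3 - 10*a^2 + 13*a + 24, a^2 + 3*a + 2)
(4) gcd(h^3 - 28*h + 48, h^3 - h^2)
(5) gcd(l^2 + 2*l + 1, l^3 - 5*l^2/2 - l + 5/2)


(1) = gcd((q - 2)*(q - 1), q*(q - 2)) = q - 2
(2) = k
(3) = a + 1
(4) = gcd((h - 4)*(h - 2)*(h + 6), h^2*(h - 1)) = 1
(5) = gcd((l + 1)^2, (l - 5/2)*(l - 1)*(l + 1)) = l + 1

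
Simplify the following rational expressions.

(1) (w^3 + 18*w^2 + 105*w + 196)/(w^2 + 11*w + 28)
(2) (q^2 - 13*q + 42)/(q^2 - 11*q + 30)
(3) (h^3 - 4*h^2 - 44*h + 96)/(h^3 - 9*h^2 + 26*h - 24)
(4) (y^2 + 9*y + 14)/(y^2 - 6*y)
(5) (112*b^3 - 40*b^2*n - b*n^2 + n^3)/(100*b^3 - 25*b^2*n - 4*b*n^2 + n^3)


(1) = w + 7
(2) = (q - 7)/(q - 5)
(3) = (h^2 - 2*h - 48)/(h^2 - 7*h + 12)
(4) = (y^2 + 9*y + 14)/(y^2 - 6*y)
(5) = (28*b^2 - 3*b*n - n^2)/(25*b^2 - n^2)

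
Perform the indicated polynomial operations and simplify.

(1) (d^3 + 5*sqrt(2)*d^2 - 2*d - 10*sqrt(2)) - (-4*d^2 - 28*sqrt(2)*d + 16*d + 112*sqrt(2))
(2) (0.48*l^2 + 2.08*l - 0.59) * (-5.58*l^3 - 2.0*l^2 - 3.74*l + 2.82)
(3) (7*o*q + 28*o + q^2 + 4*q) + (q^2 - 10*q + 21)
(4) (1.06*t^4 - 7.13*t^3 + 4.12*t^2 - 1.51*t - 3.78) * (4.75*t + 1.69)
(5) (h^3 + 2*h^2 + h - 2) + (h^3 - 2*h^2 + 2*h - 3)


(1) = d^3 + 4*d^2 + 5*sqrt(2)*d^2 - 18*d + 28*sqrt(2)*d - 122*sqrt(2)
(2) = -2.6784*l^5 - 12.5664*l^4 - 2.663*l^3 - 5.2456*l^2 + 8.0722*l - 1.6638
(3) = 7*o*q + 28*o + 2*q^2 - 6*q + 21
(4) = 5.035*t^5 - 32.0761*t^4 + 7.5203*t^3 - 0.2097*t^2 - 20.5069*t - 6.3882
(5) = 2*h^3 + 3*h - 5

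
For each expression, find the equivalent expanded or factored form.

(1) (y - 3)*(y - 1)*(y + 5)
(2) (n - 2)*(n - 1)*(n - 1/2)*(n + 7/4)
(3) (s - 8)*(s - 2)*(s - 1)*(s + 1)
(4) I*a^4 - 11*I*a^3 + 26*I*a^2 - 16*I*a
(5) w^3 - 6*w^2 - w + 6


(1) = y^3 + y^2 - 17*y + 15
(2) = n^4 - 7*n^3/4 - 21*n^2/8 + 41*n/8 - 7/4
(3) = s^4 - 10*s^3 + 15*s^2 + 10*s - 16
(4) = a*(a - 8)*(a - 2)*(I*a - I)
(5) = (w - 6)*(w - 1)*(w + 1)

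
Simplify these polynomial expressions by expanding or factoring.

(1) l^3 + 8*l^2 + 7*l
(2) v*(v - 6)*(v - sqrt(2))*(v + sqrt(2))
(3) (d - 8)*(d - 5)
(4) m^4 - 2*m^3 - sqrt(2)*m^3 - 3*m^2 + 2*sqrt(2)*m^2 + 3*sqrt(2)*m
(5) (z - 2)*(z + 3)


(1) = l*(l + 1)*(l + 7)
(2) = v^4 - 6*v^3 - 2*v^2 + 12*v
(3) = d^2 - 13*d + 40
(4) = m*(m - 3)*(m + 1)*(m - sqrt(2))
(5) = z^2 + z - 6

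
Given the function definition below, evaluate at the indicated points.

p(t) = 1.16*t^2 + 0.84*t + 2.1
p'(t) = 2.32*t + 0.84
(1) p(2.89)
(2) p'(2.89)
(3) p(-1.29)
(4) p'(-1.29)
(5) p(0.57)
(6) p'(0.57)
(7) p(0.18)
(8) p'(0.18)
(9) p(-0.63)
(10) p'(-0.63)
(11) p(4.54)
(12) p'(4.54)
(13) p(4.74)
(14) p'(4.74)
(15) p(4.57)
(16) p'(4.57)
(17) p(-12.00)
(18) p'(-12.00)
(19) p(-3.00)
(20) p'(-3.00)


(1) = 14.22
(2) = 7.54
(3) = 2.95
(4) = -2.15
(5) = 2.96
(6) = 2.16
(7) = 2.29
(8) = 1.26
(9) = 2.03
(10) = -0.62
(11) = 29.82
(12) = 11.37
(13) = 32.14
(14) = 11.84
(15) = 30.17
(16) = 11.44
(17) = 159.06
(18) = -27.00
(19) = 10.02
(20) = -6.12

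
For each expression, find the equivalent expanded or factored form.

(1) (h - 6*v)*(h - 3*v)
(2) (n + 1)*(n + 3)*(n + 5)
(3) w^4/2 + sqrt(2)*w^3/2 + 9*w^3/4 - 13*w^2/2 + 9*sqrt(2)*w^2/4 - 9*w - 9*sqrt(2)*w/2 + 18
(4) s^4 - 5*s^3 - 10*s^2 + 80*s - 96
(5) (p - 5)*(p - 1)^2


(1) = h^2 - 9*h*v + 18*v^2
(2) = n^3 + 9*n^2 + 23*n + 15
(3) = (w/2 + sqrt(2))*(w - 3/2)*(w + 6)*(w - sqrt(2))
(4) = (s - 4)*(s - 3)*(s - 2)*(s + 4)
(5) = p^3 - 7*p^2 + 11*p - 5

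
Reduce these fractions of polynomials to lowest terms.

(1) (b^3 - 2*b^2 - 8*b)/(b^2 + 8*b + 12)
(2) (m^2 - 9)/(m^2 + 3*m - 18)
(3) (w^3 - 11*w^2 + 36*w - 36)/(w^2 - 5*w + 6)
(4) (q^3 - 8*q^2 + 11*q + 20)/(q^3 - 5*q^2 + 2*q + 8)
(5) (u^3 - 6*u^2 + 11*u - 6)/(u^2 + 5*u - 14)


(1) = (b^2 - 4*b)/(b + 6)
(2) = (m + 3)/(m + 6)
(3) = w - 6
(4) = (q - 5)/(q - 2)
(5) = (u^2 - 4*u + 3)/(u + 7)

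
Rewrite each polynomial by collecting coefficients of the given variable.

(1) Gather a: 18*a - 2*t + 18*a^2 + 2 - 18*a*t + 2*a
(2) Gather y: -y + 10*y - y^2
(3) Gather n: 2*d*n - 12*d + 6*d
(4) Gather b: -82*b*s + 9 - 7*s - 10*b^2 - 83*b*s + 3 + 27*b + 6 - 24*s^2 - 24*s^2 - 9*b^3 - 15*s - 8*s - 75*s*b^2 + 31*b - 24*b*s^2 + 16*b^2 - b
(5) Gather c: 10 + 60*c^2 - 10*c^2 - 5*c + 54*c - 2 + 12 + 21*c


(1) = 18*a^2 + a*(20 - 18*t) - 2*t + 2
(2) = -y^2 + 9*y
(3) = 2*d*n - 6*d
(4) = -9*b^3 + b^2*(6 - 75*s) + b*(-24*s^2 - 165*s + 57) - 48*s^2 - 30*s + 18
(5) = 50*c^2 + 70*c + 20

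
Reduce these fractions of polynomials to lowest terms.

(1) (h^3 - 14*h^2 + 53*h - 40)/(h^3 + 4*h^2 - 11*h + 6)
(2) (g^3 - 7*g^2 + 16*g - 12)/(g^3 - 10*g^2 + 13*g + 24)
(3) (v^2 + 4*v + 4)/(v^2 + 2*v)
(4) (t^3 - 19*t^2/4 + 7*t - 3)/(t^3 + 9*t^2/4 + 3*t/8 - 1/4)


(1) = (h^2 - 13*h + 40)/(h^2 + 5*h - 6)
(2) = (g^2 - 4*g + 4)/(g^2 - 7*g - 8)
(3) = (v + 2)/v
(4) = (8*t^3 - 38*t^2 + 56*t - 24)/(8*t^3 + 18*t^2 + 3*t - 2)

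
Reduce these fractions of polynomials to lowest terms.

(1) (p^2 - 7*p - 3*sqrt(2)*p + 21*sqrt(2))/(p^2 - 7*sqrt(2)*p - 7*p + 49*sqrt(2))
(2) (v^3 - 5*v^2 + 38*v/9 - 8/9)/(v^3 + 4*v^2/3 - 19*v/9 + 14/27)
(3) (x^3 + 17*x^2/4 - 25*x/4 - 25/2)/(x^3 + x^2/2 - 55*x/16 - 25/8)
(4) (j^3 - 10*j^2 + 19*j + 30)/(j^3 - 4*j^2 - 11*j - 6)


(1) = (p - 3*sqrt(2))/(p - 7*sqrt(2))
(2) = (3*v - 12)/(3*v + 7)
(3) = (4*x + 20)/(4*x + 5)
(4) = (j - 5)/(j + 1)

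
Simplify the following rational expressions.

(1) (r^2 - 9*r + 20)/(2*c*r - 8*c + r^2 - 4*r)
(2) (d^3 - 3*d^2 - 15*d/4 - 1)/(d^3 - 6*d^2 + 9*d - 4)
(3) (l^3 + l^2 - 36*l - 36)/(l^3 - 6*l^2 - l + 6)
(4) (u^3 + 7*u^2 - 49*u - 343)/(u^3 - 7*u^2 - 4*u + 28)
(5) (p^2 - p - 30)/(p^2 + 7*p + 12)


(1) = (r - 5)/(2*c + r)
(2) = (4*d^2 + 4*d + 1)/(4*d^2 - 8*d + 4)
(3) = (l + 6)/(l - 1)
(4) = (u^2 + 14*u + 49)/(u^2 - 4)
(5) = (p^2 - p - 30)/(p^2 + 7*p + 12)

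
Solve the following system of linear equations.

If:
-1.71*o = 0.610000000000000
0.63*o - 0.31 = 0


Then:
No Solution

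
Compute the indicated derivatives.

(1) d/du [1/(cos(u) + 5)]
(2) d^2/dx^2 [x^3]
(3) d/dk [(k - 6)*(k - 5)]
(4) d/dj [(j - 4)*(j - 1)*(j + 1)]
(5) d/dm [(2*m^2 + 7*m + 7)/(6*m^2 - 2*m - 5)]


(1) = sin(u)/(cos(u) + 5)^2
(2) = 6*x
(3) = 2*k - 11
(4) = 3*j^2 - 8*j - 1
(5) = (-46*m^2 - 104*m - 21)/(36*m^4 - 24*m^3 - 56*m^2 + 20*m + 25)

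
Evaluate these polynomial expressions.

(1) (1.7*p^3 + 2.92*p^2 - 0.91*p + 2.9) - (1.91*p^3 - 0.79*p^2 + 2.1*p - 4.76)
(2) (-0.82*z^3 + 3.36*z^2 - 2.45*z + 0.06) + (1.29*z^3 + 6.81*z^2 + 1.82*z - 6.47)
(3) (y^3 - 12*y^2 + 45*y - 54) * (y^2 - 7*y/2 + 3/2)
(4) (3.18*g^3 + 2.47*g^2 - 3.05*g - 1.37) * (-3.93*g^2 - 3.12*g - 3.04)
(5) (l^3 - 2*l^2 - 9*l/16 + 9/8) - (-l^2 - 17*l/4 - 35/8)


(1) = -0.21*p^3 + 3.71*p^2 - 3.01*p + 7.66
(2) = 0.47*z^3 + 10.17*z^2 - 0.63*z - 6.41
(3) = y^5 - 31*y^4/2 + 177*y^3/2 - 459*y^2/2 + 513*y/2 - 81
(4) = -12.4974*g^5 - 19.6287*g^4 - 5.3871*g^3 + 7.3913*g^2 + 13.5464*g + 4.1648
(5) = l^3 - l^2 + 59*l/16 + 11/2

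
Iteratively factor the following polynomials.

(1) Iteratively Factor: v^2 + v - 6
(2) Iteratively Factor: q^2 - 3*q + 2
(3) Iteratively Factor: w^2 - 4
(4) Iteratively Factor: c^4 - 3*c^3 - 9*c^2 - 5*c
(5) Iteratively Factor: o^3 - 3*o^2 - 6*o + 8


(1) = (v - 2)*(v + 3)
(2) = (q - 2)*(q - 1)
(3) = (w - 2)*(w + 2)
(4) = (c + 1)*(c^3 - 4*c^2 - 5*c) = c*(c + 1)*(c^2 - 4*c - 5) = c*(c + 1)^2*(c - 5)
(5) = (o - 1)*(o^2 - 2*o - 8) = (o - 1)*(o + 2)*(o - 4)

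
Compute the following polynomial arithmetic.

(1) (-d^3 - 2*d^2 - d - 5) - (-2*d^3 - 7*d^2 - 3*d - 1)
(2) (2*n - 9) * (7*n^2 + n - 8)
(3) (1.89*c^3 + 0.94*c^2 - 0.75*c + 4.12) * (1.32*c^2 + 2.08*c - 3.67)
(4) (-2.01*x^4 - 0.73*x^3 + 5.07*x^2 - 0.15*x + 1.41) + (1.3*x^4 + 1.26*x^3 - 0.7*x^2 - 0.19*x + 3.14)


(1) = d^3 + 5*d^2 + 2*d - 4
(2) = 14*n^3 - 61*n^2 - 25*n + 72
(3) = 2.4948*c^5 + 5.172*c^4 - 5.9711*c^3 + 0.4286*c^2 + 11.3221*c - 15.1204
(4) = -0.71*x^4 + 0.53*x^3 + 4.37*x^2 - 0.34*x + 4.55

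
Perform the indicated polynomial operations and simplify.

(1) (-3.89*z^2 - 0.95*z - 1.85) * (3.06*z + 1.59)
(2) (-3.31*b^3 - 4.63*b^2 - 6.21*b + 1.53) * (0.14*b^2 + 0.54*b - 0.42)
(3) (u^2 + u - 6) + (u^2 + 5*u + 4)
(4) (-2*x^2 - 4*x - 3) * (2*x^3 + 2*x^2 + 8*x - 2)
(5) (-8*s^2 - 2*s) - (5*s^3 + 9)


(1) = -11.9034*z^3 - 9.0921*z^2 - 7.1715*z - 2.9415
(2) = -0.4634*b^5 - 2.4356*b^4 - 1.9794*b^3 - 1.1946*b^2 + 3.4344*b - 0.6426
(3) = 2*u^2 + 6*u - 2
(4) = -4*x^5 - 12*x^4 - 30*x^3 - 34*x^2 - 16*x + 6
(5) = -5*s^3 - 8*s^2 - 2*s - 9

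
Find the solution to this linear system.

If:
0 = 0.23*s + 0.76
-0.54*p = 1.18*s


Then:
p = 7.22
s = -3.30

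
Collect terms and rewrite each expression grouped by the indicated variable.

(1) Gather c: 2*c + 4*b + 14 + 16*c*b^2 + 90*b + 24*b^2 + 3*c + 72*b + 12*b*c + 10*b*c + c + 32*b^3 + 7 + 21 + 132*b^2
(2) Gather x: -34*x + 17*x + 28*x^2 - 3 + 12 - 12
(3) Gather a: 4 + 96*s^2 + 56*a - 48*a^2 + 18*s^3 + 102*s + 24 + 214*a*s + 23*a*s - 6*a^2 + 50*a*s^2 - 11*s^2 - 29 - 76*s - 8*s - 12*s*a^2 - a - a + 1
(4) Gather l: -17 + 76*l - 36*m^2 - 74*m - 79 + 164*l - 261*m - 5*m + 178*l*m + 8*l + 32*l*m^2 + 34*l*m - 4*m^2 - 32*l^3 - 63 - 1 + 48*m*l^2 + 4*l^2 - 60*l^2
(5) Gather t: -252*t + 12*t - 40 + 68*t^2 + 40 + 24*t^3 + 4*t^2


(1) = 32*b^3 + 156*b^2 + 166*b + c*(16*b^2 + 22*b + 6) + 42
(2) = 28*x^2 - 17*x - 3
(3) = a^2*(-12*s - 54) + a*(50*s^2 + 237*s + 54) + 18*s^3 + 85*s^2 + 18*s
(4) = -32*l^3 + l^2*(48*m - 56) + l*(32*m^2 + 212*m + 248) - 40*m^2 - 340*m - 160
(5) = 24*t^3 + 72*t^2 - 240*t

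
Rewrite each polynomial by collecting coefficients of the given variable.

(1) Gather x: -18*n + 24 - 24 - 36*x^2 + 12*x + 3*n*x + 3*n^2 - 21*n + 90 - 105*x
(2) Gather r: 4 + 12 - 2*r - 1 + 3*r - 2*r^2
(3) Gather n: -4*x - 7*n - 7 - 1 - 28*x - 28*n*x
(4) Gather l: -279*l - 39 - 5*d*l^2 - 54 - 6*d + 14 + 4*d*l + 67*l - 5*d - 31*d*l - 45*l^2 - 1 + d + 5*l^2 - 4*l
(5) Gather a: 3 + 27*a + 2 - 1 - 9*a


(1) = 3*n^2 - 39*n - 36*x^2 + x*(3*n - 93) + 90
(2) = -2*r^2 + r + 15
(3) = n*(-28*x - 7) - 32*x - 8
(4) = -10*d + l^2*(-5*d - 40) + l*(-27*d - 216) - 80
(5) = 18*a + 4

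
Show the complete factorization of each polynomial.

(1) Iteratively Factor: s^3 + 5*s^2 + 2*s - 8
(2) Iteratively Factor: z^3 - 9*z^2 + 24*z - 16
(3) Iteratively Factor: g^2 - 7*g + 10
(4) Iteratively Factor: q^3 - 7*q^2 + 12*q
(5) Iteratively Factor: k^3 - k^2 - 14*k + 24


(1) = (s + 4)*(s^2 + s - 2) = (s - 1)*(s + 4)*(s + 2)
(2) = (z - 4)*(z^2 - 5*z + 4) = (z - 4)*(z - 1)*(z - 4)
(3) = (g - 2)*(g - 5)
(4) = (q)*(q^2 - 7*q + 12) = q*(q - 3)*(q - 4)
(5) = (k - 2)*(k^2 + k - 12) = (k - 3)*(k - 2)*(k + 4)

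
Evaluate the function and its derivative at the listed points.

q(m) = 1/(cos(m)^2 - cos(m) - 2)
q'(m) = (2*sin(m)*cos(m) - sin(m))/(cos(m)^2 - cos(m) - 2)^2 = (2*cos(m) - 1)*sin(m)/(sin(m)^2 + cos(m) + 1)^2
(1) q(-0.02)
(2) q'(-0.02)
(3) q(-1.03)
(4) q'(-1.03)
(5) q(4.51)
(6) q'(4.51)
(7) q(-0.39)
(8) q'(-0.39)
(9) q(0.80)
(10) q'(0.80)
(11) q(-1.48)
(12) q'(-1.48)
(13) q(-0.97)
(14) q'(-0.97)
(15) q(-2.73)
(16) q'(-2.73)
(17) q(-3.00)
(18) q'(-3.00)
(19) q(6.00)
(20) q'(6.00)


(1) = -0.50
(2) = -0.00
(3) = -0.44
(4) = -0.01
(5) = -0.57
(6) = 0.44
(7) = -0.48
(8) = -0.08
(9) = -0.45
(10) = 0.06
(11) = -0.48
(12) = 0.19
(13) = -0.45
(14) = -0.02
(15) = -4.11
(16) = 19.10
(17) = -33.42
(18) = 469.69
(19) = -0.49
(20) = -0.06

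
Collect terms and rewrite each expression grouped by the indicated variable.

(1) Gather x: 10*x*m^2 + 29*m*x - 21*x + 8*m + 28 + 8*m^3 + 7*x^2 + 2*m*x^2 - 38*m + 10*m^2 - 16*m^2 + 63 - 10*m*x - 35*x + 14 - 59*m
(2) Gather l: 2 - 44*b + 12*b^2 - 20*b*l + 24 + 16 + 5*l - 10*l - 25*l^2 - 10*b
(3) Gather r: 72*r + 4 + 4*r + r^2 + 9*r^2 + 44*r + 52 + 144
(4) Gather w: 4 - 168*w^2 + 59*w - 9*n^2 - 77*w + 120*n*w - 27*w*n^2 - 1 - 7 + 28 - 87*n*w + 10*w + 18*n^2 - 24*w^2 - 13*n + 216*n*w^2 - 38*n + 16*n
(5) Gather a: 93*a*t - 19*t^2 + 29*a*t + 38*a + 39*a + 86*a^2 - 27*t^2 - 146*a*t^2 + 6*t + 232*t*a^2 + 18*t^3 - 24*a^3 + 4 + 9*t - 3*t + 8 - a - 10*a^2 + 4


(1) = 8*m^3 - 6*m^2 - 89*m + x^2*(2*m + 7) + x*(10*m^2 + 19*m - 56) + 105
(2) = 12*b^2 - 54*b - 25*l^2 + l*(-20*b - 5) + 42
(3) = 10*r^2 + 120*r + 200
(4) = 9*n^2 - 35*n + w^2*(216*n - 192) + w*(-27*n^2 + 33*n - 8) + 24
(5) = -24*a^3 + a^2*(232*t + 76) + a*(-146*t^2 + 122*t + 76) + 18*t^3 - 46*t^2 + 12*t + 16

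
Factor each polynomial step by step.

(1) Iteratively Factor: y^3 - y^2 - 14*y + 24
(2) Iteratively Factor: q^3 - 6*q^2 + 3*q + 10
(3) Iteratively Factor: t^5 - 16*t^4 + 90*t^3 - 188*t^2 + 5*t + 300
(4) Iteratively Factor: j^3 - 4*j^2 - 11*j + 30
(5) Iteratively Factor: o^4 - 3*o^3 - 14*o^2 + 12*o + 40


(1) = (y + 4)*(y^2 - 5*y + 6) = (y - 3)*(y + 4)*(y - 2)
(2) = (q - 5)*(q^2 - q - 2) = (q - 5)*(q + 1)*(q - 2)
(3) = (t - 5)*(t^4 - 11*t^3 + 35*t^2 - 13*t - 60) = (t - 5)*(t + 1)*(t^3 - 12*t^2 + 47*t - 60) = (t - 5)*(t - 4)*(t + 1)*(t^2 - 8*t + 15) = (t - 5)*(t - 4)*(t - 3)*(t + 1)*(t - 5)
(4) = (j + 3)*(j^2 - 7*j + 10) = (j - 2)*(j + 3)*(j - 5)
(5) = (o - 2)*(o^3 - o^2 - 16*o - 20) = (o - 2)*(o + 2)*(o^2 - 3*o - 10) = (o - 2)*(o + 2)^2*(o - 5)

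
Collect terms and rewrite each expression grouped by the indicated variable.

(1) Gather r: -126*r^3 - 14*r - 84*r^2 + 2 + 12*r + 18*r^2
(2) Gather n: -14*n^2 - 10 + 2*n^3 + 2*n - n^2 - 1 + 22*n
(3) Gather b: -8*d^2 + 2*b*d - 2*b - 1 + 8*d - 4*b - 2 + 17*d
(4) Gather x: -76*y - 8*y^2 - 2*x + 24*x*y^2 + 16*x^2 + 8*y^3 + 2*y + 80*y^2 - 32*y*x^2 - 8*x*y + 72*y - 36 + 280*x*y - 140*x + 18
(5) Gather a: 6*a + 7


(1) = -126*r^3 - 66*r^2 - 2*r + 2
(2) = 2*n^3 - 15*n^2 + 24*n - 11
(3) = b*(2*d - 6) - 8*d^2 + 25*d - 3
(4) = x^2*(16 - 32*y) + x*(24*y^2 + 272*y - 142) + 8*y^3 + 72*y^2 - 2*y - 18
(5) = 6*a + 7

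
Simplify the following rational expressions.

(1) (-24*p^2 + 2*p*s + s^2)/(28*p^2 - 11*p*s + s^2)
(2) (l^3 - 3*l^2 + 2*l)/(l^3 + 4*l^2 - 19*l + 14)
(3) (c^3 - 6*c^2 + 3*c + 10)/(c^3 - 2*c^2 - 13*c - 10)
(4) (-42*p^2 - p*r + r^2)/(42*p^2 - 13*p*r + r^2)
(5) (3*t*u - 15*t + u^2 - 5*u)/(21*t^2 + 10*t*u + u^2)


(1) = (-6*p - s)/(7*p - s)
(2) = l/(l + 7)
(3) = (c - 2)/(c + 2)
(4) = (-6*p - r)/(6*p - r)
(5) = (u - 5)/(7*t + u)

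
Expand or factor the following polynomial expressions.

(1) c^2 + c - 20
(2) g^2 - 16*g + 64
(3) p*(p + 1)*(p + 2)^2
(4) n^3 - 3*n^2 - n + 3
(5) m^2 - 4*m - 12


(1) = (c - 4)*(c + 5)
(2) = (g - 8)^2
(3) = p^4 + 5*p^3 + 8*p^2 + 4*p
(4) = (n - 3)*(n - 1)*(n + 1)
(5) = (m - 6)*(m + 2)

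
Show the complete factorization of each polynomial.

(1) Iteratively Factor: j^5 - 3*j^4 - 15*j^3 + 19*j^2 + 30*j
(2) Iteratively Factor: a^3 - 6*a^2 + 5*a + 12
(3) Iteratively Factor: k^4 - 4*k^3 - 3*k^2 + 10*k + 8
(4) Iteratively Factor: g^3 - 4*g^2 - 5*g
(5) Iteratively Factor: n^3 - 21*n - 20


(1) = (j - 5)*(j^4 + 2*j^3 - 5*j^2 - 6*j) = (j - 5)*(j + 1)*(j^3 + j^2 - 6*j) = (j - 5)*(j - 2)*(j + 1)*(j^2 + 3*j) = j*(j - 5)*(j - 2)*(j + 1)*(j + 3)
(2) = (a + 1)*(a^2 - 7*a + 12) = (a - 3)*(a + 1)*(a - 4)
(3) = (k + 1)*(k^3 - 5*k^2 + 2*k + 8) = (k - 2)*(k + 1)*(k^2 - 3*k - 4) = (k - 2)*(k + 1)^2*(k - 4)
(4) = (g - 5)*(g^2 + g) = (g - 5)*(g + 1)*(g)
(5) = (n + 1)*(n^2 - n - 20) = (n - 5)*(n + 1)*(n + 4)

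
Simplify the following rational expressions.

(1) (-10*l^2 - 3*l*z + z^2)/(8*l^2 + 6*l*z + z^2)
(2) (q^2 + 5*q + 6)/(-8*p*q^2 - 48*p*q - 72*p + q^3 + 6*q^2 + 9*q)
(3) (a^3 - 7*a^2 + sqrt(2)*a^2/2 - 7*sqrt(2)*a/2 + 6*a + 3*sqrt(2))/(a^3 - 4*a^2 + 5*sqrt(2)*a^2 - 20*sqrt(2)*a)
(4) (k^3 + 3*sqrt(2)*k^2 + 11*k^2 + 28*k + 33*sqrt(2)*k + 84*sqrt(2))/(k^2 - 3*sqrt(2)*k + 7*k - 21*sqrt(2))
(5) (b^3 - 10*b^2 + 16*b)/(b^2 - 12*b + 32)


(1) = (-5*l + z)/(4*l + z)
(2) = (-q - 2)/(8*p*q + 24*p - q^2 - 3*q)
(3) = (2*a^3 + a^2*(-14 + sqrt(2)) + a*(12 - 7*sqrt(2)) + 6*sqrt(2))/(2*a^3 + a^2*(-8 + 10*sqrt(2)) - 40*sqrt(2)*a)
(4) = (k^2 + k*(4 + 3*sqrt(2)) + 12*sqrt(2))/(k - 3*sqrt(2))
(5) = (b^2 - 2*b)/(b - 4)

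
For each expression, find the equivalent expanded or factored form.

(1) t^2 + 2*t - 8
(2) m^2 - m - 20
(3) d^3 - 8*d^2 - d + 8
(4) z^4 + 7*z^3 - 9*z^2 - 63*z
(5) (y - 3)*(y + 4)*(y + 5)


(1) = (t - 2)*(t + 4)
(2) = (m - 5)*(m + 4)
(3) = (d - 8)*(d - 1)*(d + 1)
(4) = z*(z - 3)*(z + 3)*(z + 7)
(5) = y^3 + 6*y^2 - 7*y - 60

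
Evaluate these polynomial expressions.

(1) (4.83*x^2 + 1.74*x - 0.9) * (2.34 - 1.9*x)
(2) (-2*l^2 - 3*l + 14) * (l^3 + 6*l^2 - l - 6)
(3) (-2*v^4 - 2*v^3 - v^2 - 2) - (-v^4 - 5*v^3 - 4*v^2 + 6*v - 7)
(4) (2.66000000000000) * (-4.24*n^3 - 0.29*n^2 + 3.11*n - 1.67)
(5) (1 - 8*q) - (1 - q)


(1) = -9.177*x^3 + 7.9962*x^2 + 5.7816*x - 2.106
(2) = -2*l^5 - 15*l^4 - 2*l^3 + 99*l^2 + 4*l - 84
(3) = -v^4 + 3*v^3 + 3*v^2 - 6*v + 5
(4) = -11.2784*n^3 - 0.7714*n^2 + 8.2726*n - 4.4422
(5) = -7*q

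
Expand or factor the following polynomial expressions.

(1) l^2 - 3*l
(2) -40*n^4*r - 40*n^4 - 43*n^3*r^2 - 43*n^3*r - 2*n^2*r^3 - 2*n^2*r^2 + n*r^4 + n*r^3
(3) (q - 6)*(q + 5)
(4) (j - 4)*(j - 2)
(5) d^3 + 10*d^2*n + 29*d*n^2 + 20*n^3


(1) = l*(l - 3)
(2) = (-8*n + r)*(n + r)*(5*n + r)*(n*r + n)
(3) = q^2 - q - 30
(4) = j^2 - 6*j + 8
(5) = (d + n)*(d + 4*n)*(d + 5*n)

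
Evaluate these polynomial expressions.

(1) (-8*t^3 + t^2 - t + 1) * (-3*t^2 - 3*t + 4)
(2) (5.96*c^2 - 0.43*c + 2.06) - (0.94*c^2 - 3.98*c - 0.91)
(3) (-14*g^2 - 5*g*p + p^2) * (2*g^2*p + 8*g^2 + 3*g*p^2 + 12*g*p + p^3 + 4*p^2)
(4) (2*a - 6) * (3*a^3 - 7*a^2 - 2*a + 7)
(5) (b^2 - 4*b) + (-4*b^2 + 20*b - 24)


(1) = 24*t^5 + 21*t^4 - 32*t^3 + 4*t^2 - 7*t + 4
(2) = 5.02*c^2 + 3.55*c + 2.97
(3) = -28*g^4*p - 112*g^4 - 52*g^3*p^2 - 208*g^3*p - 27*g^2*p^3 - 108*g^2*p^2 - 2*g*p^4 - 8*g*p^3 + p^5 + 4*p^4
(4) = 6*a^4 - 32*a^3 + 38*a^2 + 26*a - 42
(5) = -3*b^2 + 16*b - 24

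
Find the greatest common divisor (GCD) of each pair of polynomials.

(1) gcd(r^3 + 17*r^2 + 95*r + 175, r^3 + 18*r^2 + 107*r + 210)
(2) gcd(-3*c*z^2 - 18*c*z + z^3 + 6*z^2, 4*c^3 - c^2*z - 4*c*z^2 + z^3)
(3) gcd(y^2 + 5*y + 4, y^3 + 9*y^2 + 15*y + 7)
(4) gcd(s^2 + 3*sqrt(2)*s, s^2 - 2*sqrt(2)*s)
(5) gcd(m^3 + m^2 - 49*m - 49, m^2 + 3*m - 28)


(1) = gcd((r + 5)^2*(r + 7), (r + 5)*(r + 6)*(r + 7)) = r^2 + 12*r + 35
(2) = gcd(z*(-3*c + z)*(z + 6), (-4*c + z)*(-c + z)*(c + z)) = 1
(3) = y + 1
(4) = s
(5) = m + 7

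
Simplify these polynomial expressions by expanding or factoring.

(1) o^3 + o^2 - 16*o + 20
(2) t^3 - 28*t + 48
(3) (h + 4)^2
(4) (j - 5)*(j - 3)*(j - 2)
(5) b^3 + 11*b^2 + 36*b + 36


(1) = (o - 2)^2*(o + 5)
(2) = (t - 4)*(t - 2)*(t + 6)
(3) = h^2 + 8*h + 16
(4) = j^3 - 10*j^2 + 31*j - 30
(5) = (b + 2)*(b + 3)*(b + 6)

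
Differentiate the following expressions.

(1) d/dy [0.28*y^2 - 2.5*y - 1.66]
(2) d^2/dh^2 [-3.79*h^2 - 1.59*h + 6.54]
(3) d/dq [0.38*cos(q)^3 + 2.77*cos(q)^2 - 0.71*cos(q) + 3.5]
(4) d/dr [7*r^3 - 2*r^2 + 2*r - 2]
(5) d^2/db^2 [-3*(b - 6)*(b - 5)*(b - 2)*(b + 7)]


(1) = 0.56*y - 2.5
(2) = -7.58000000000000
(3) = (-1.14*cos(q)^2 - 5.54*cos(q) + 0.71)*sin(q)
(4) = 21*r^2 - 4*r + 2
(5) = -36*b^2 + 108*b + 234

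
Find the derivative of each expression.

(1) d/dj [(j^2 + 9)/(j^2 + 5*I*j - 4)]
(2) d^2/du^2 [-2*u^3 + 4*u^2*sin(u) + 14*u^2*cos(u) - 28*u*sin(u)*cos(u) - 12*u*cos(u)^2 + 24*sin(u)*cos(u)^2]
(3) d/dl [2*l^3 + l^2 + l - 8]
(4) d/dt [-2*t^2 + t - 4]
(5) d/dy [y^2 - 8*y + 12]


(1) = (5*I*j^2 - 26*j - 45*I)/(j^4 + 10*I*j^3 - 33*j^2 - 40*I*j + 16)
(2) = -4*u^2*sin(u) - 14*u^2*cos(u) - 56*u*sin(u) + 56*u*sin(2*u) + 16*u*cos(u) + 24*u*cos(2*u) - 12*u + 2*sin(u) + 24*sin(2*u) - 54*sin(3*u) + 28*cos(u) - 56*cos(2*u)
(3) = 6*l^2 + 2*l + 1
(4) = 1 - 4*t
(5) = 2*y - 8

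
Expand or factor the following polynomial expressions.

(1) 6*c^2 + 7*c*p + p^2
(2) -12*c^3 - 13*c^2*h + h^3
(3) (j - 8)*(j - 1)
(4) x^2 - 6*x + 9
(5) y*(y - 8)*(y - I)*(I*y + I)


(1) = (c + p)*(6*c + p)
(2) = (-4*c + h)*(c + h)*(3*c + h)
(3) = j^2 - 9*j + 8
(4) = (x - 3)^2
(5) = I*y^4 + y^3 - 7*I*y^3 - 7*y^2 - 8*I*y^2 - 8*y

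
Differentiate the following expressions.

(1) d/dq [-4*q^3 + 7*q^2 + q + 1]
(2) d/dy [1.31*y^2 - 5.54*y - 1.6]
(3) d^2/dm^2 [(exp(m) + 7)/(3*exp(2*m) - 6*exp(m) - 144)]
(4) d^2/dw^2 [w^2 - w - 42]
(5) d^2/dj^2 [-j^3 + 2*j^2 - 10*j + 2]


(1) = -12*q^2 + 14*q + 1
(2) = 2.62*y - 5.54
(3) = (exp(4*m) + 30*exp(3*m) + 246*exp(2*m) + 1276*exp(m) + 1632)*exp(m)/(3*(exp(6*m) - 6*exp(5*m) - 132*exp(4*m) + 568*exp(3*m) + 6336*exp(2*m) - 13824*exp(m) - 110592))
(4) = 2
(5) = 4 - 6*j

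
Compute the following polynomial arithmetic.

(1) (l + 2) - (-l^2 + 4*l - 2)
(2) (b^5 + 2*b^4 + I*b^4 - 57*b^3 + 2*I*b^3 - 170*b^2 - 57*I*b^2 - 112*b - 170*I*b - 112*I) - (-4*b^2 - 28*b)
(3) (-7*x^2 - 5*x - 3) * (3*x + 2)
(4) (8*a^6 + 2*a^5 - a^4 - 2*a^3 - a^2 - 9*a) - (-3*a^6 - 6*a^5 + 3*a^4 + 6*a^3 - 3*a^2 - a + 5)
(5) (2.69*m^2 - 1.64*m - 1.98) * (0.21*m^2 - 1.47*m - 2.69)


(1) = l^2 - 3*l + 4
(2) = b^5 + 2*b^4 + I*b^4 - 57*b^3 + 2*I*b^3 - 166*b^2 - 57*I*b^2 - 84*b - 170*I*b - 112*I
(3) = -21*x^3 - 29*x^2 - 19*x - 6
(4) = 11*a^6 + 8*a^5 - 4*a^4 - 8*a^3 + 2*a^2 - 8*a - 5
(5) = 0.5649*m^4 - 4.2987*m^3 - 5.2411*m^2 + 7.3222*m + 5.3262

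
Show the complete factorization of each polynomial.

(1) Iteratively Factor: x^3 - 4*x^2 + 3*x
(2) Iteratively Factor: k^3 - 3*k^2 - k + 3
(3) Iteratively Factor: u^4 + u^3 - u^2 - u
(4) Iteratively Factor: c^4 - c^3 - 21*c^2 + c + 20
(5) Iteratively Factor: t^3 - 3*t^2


(1) = (x - 1)*(x^2 - 3*x) = x*(x - 1)*(x - 3)
(2) = (k - 3)*(k^2 - 1) = (k - 3)*(k + 1)*(k - 1)
(3) = (u)*(u^3 + u^2 - u - 1) = u*(u + 1)*(u^2 - 1) = u*(u + 1)^2*(u - 1)
(4) = (c - 5)*(c^3 + 4*c^2 - c - 4) = (c - 5)*(c - 1)*(c^2 + 5*c + 4) = (c - 5)*(c - 1)*(c + 4)*(c + 1)
(5) = (t)*(t^2 - 3*t) = t^2*(t - 3)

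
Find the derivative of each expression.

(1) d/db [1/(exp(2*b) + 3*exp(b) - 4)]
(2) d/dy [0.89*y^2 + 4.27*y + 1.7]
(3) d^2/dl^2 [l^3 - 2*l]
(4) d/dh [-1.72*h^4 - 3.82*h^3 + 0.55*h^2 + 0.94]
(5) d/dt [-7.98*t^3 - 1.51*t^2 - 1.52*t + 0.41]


(1) = (-2*exp(b) - 3)*exp(b)/(exp(2*b) + 3*exp(b) - 4)^2
(2) = 1.78*y + 4.27
(3) = 6*l
(4) = h*(-6.88*h^2 - 11.46*h + 1.1)
(5) = -23.94*t^2 - 3.02*t - 1.52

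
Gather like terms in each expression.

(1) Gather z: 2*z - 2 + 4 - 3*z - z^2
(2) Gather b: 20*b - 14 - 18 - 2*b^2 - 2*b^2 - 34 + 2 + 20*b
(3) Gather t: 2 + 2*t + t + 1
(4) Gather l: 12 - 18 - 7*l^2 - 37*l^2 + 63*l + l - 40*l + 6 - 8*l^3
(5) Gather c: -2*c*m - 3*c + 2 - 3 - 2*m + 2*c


(1) = -z^2 - z + 2
(2) = -4*b^2 + 40*b - 64
(3) = 3*t + 3
(4) = -8*l^3 - 44*l^2 + 24*l
(5) = c*(-2*m - 1) - 2*m - 1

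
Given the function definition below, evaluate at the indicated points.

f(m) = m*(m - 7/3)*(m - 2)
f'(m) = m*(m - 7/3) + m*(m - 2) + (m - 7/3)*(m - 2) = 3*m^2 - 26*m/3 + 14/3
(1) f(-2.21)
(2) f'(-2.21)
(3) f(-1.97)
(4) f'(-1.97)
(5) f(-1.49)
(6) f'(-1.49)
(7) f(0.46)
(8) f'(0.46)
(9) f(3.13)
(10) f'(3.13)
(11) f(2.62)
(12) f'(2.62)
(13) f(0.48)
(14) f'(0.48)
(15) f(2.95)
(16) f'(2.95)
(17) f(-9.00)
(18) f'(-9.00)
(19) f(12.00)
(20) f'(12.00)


(1) = -42.27
(2) = 38.47
(3) = -33.66
(4) = 33.38
(5) = -19.88
(6) = 24.24
(7) = 1.33
(8) = 1.31
(9) = 2.82
(10) = 6.93
(11) = 0.47
(12) = 2.55
(13) = 1.35
(14) = 1.20
(15) = 1.73
(16) = 5.21
(17) = -1122.00
(18) = 325.67
(19) = 1160.00
(20) = 332.67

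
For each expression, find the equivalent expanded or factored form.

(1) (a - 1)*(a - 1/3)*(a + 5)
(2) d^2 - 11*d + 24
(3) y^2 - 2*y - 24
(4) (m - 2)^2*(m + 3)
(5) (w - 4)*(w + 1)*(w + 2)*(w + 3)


(1) = a^3 + 11*a^2/3 - 19*a/3 + 5/3
(2) = (d - 8)*(d - 3)
(3) = (y - 6)*(y + 4)
(4) = m^3 - m^2 - 8*m + 12
(5) = w^4 + 2*w^3 - 13*w^2 - 38*w - 24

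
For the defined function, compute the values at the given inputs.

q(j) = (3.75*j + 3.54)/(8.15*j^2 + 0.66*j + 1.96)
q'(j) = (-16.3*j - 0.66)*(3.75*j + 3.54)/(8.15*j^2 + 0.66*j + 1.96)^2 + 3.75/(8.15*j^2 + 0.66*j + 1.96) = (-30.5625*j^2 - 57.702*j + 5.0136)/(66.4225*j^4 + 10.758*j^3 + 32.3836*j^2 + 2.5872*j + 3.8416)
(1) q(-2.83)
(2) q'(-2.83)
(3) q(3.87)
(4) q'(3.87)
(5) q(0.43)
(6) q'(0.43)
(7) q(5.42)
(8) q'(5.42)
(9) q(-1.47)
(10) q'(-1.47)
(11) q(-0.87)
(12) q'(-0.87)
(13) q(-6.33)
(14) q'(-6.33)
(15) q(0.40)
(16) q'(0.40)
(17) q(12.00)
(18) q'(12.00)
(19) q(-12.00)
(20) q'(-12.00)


(1) = -0.11
(2) = -0.02
(3) = 0.14
(4) = -0.04
(5) = 1.37
(6) = -1.81
(7) = 0.10
(8) = -0.02
(9) = -0.11
(10) = 0.07
(11) = 0.04
(12) = 0.56
(13) = -0.06
(14) = -0.01
(15) = 1.43
(16) = -1.84
(17) = 0.04
(18) = -0.00
(19) = -0.04
(20) = -0.00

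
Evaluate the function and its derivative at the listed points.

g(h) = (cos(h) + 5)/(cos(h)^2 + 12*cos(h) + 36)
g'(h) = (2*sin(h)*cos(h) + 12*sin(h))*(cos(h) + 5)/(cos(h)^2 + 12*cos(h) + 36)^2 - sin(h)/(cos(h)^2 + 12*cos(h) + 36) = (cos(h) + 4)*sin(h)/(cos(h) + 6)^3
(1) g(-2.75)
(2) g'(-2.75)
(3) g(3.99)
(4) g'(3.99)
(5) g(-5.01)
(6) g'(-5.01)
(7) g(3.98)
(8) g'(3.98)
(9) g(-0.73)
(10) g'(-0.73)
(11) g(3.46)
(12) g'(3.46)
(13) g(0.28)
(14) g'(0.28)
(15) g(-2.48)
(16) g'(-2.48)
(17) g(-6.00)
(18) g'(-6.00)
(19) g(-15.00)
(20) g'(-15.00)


(1) = 0.16
(2) = -0.01
(3) = 0.15
(4) = -0.02
(5) = 0.13
(6) = 0.02
(7) = 0.15
(8) = -0.02
(9) = 0.13
(10) = -0.01
(11) = 0.16
(12) = -0.01
(13) = 0.12
(14) = 0.00
(15) = 0.16
(16) = -0.01
(17) = 0.12
(18) = 0.00
(19) = 0.15
(20) = -0.01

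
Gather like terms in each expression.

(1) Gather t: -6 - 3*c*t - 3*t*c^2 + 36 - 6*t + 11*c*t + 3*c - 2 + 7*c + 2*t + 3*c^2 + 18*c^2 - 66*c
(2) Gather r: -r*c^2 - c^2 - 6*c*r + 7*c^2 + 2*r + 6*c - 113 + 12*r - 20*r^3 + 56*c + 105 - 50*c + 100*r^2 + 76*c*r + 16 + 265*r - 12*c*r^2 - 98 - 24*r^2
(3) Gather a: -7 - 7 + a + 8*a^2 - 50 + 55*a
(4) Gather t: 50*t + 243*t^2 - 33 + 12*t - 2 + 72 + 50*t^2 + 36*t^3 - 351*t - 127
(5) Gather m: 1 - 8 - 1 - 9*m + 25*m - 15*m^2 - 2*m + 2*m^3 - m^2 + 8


(1) = 21*c^2 - 56*c + t*(-3*c^2 + 8*c - 4) + 28
(2) = 6*c^2 + 12*c - 20*r^3 + r^2*(76 - 12*c) + r*(-c^2 + 70*c + 279) - 90
(3) = 8*a^2 + 56*a - 64
(4) = 36*t^3 + 293*t^2 - 289*t - 90
(5) = 2*m^3 - 16*m^2 + 14*m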